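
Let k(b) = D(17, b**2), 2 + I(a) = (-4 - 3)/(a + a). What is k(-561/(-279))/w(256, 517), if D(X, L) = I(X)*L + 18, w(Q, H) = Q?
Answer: 52363/1476096 ≈ 0.035474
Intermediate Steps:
I(a) = -2 - 7/(2*a) (I(a) = -2 + (-4 - 3)/(a + a) = -2 - 7*1/(2*a) = -2 - 7/(2*a))
D(X, L) = 18 + L*(-2 - 7/(2*X)) (D(X, L) = (-2 - 7/(2*X))*L + 18 = L*(-2 - 7/(2*X)) + 18 = 18 + L*(-2 - 7/(2*X)))
k(b) = 18 - 75*b**2/34 (k(b) = 18 - 2*b**2 - 7/2*b**2/17 = 18 - 2*b**2 - 7/2*b**2*1/17 = 18 - 2*b**2 - 7*b**2/34 = 18 - 75*b**2/34)
k(-561/(-279))/w(256, 517) = (18 - 75*(-561/(-279))**2/34)/256 = (18 - 75*(-561*(-1/279))**2/34)*(1/256) = (18 - 75*(187/93)**2/34)*(1/256) = (18 - 75/34*34969/8649)*(1/256) = (18 - 51425/5766)*(1/256) = (52363/5766)*(1/256) = 52363/1476096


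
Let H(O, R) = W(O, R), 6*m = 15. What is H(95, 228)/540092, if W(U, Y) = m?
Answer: 5/1080184 ≈ 4.6288e-6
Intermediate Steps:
m = 5/2 (m = (1/6)*15 = 5/2 ≈ 2.5000)
W(U, Y) = 5/2
H(O, R) = 5/2
H(95, 228)/540092 = (5/2)/540092 = (5/2)*(1/540092) = 5/1080184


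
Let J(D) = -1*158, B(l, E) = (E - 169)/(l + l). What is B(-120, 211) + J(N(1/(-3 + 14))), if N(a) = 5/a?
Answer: -6327/40 ≈ -158.18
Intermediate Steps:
B(l, E) = (-169 + E)/(2*l) (B(l, E) = (-169 + E)/((2*l)) = (-169 + E)*(1/(2*l)) = (-169 + E)/(2*l))
J(D) = -158
B(-120, 211) + J(N(1/(-3 + 14))) = (1/2)*(-169 + 211)/(-120) - 158 = (1/2)*(-1/120)*42 - 158 = -7/40 - 158 = -6327/40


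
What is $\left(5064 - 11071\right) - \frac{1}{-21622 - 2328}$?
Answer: $- \frac{143867649}{23950} \approx -6007.0$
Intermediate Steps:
$\left(5064 - 11071\right) - \frac{1}{-21622 - 2328} = \left(5064 - 11071\right) - \frac{1}{-23950} = -6007 - - \frac{1}{23950} = -6007 + \frac{1}{23950} = - \frac{143867649}{23950}$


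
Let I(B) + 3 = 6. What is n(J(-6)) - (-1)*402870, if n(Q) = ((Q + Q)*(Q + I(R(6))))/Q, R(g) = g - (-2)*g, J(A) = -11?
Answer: 402854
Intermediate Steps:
R(g) = 3*g (R(g) = g + 2*g = 3*g)
I(B) = 3 (I(B) = -3 + 6 = 3)
n(Q) = 6 + 2*Q (n(Q) = ((Q + Q)*(Q + 3))/Q = ((2*Q)*(3 + Q))/Q = (2*Q*(3 + Q))/Q = 6 + 2*Q)
n(J(-6)) - (-1)*402870 = (6 + 2*(-11)) - (-1)*402870 = (6 - 22) - 1*(-402870) = -16 + 402870 = 402854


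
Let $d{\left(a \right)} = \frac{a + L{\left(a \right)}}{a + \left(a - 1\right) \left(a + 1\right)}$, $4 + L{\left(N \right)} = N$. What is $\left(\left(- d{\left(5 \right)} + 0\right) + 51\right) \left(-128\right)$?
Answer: $- \frac{188544}{29} \approx -6501.5$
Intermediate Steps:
$L{\left(N \right)} = -4 + N$
$d{\left(a \right)} = \frac{-4 + 2 a}{a + \left(1 + a\right) \left(-1 + a\right)}$ ($d{\left(a \right)} = \frac{a + \left(-4 + a\right)}{a + \left(a - 1\right) \left(a + 1\right)} = \frac{-4 + 2 a}{a + \left(-1 + a\right) \left(1 + a\right)} = \frac{-4 + 2 a}{a + \left(1 + a\right) \left(-1 + a\right)}$)
$\left(\left(- d{\left(5 \right)} + 0\right) + 51\right) \left(-128\right) = \left(\left(- \frac{2 \left(-2 + 5\right)}{-1 + 5 + 5^{2}} + 0\right) + 51\right) \left(-128\right) = \left(\left(- \frac{2 \cdot 3}{-1 + 5 + 25} + 0\right) + 51\right) \left(-128\right) = \left(\left(- \frac{2 \cdot 3}{29} + 0\right) + 51\right) \left(-128\right) = \left(\left(\left(-1\right) \frac{6}{29} + 0\right) + 51\right) \left(-128\right) = \left(\left(- \frac{6}{29} + 0\right) + 51\right) \left(-128\right) = \left(- \frac{6}{29} + 51\right) \left(-128\right) = \frac{1473}{29} \left(-128\right) = - \frac{188544}{29}$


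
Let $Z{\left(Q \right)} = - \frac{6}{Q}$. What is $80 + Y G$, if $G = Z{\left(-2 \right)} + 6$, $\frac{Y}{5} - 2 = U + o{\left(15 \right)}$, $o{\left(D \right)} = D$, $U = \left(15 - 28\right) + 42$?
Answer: $2150$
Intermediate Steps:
$U = 29$ ($U = -13 + 42 = 29$)
$Y = 230$ ($Y = 10 + 5 \left(29 + 15\right) = 10 + 5 \cdot 44 = 10 + 220 = 230$)
$G = 9$ ($G = - \frac{6}{-2} + 6 = \left(-6\right) \left(- \frac{1}{2}\right) + 6 = 3 + 6 = 9$)
$80 + Y G = 80 + 230 \cdot 9 = 80 + 2070 = 2150$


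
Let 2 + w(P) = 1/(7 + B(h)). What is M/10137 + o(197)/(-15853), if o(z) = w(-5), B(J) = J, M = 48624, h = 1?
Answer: 2055614077/428538296 ≈ 4.7968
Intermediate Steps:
w(P) = -15/8 (w(P) = -2 + 1/(7 + 1) = -2 + 1/8 = -2 + ⅛ = -15/8)
o(z) = -15/8
M/10137 + o(197)/(-15853) = 48624/10137 - 15/8/(-15853) = 48624*(1/10137) - 15/8*(-1/15853) = 16208/3379 + 15/126824 = 2055614077/428538296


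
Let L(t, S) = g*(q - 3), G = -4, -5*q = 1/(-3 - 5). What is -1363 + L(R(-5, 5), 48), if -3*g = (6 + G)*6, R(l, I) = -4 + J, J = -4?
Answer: -13511/10 ≈ -1351.1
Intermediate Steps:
R(l, I) = -8 (R(l, I) = -4 - 4 = -8)
q = 1/40 (q = -1/(5*(-3 - 5)) = -⅕/(-8) = -⅕*(-⅛) = 1/40 ≈ 0.025000)
g = -4 (g = -(6 - 4)*6/3 = -2*6/3 = -⅓*12 = -4)
L(t, S) = 119/10 (L(t, S) = -4*(1/40 - 3) = -4*(-119/40) = 119/10)
-1363 + L(R(-5, 5), 48) = -1363 + 119/10 = -13511/10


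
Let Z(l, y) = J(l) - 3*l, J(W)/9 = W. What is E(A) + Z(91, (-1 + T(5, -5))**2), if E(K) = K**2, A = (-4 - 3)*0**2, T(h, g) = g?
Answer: 546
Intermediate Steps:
J(W) = 9*W
Z(l, y) = 6*l (Z(l, y) = 9*l - 3*l = 6*l)
A = 0 (A = -7*0 = 0)
E(A) + Z(91, (-1 + T(5, -5))**2) = 0**2 + 6*91 = 0 + 546 = 546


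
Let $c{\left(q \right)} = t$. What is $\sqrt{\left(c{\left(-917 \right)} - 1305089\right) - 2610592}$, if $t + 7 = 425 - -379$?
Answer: $2 i \sqrt{978721} \approx 1978.6 i$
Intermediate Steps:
$t = 797$ ($t = -7 + \left(425 - -379\right) = -7 + \left(425 + 379\right) = -7 + 804 = 797$)
$c{\left(q \right)} = 797$
$\sqrt{\left(c{\left(-917 \right)} - 1305089\right) - 2610592} = \sqrt{\left(797 - 1305089\right) - 2610592} = \sqrt{-1304292 - 2610592} = \sqrt{-3914884} = 2 i \sqrt{978721}$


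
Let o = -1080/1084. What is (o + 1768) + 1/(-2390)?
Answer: 1144470349/647690 ≈ 1767.0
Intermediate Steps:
o = -270/271 (o = -1080*1/1084 = -270/271 ≈ -0.99631)
(o + 1768) + 1/(-2390) = (-270/271 + 1768) + 1/(-2390) = 478858/271 - 1/2390 = 1144470349/647690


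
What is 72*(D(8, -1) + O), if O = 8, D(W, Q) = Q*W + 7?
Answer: 504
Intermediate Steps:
D(W, Q) = 7 + Q*W
72*(D(8, -1) + O) = 72*((7 - 1*8) + 8) = 72*((7 - 8) + 8) = 72*(-1 + 8) = 72*7 = 504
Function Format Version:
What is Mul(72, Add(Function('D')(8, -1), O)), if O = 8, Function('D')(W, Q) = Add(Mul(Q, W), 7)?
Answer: 504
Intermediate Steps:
Function('D')(W, Q) = Add(7, Mul(Q, W))
Mul(72, Add(Function('D')(8, -1), O)) = Mul(72, Add(Add(7, Mul(-1, 8)), 8)) = Mul(72, Add(Add(7, -8), 8)) = Mul(72, Add(-1, 8)) = Mul(72, 7) = 504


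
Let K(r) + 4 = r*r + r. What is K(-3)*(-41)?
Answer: -82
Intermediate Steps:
K(r) = -4 + r + r² (K(r) = -4 + (r*r + r) = -4 + (r² + r) = -4 + (r + r²) = -4 + r + r²)
K(-3)*(-41) = (-4 - 3 + (-3)²)*(-41) = (-4 - 3 + 9)*(-41) = 2*(-41) = -82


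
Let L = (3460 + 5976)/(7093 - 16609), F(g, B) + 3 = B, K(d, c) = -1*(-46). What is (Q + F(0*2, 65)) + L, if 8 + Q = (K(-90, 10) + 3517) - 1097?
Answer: 5992721/2379 ≈ 2519.0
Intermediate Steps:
K(d, c) = 46
F(g, B) = -3 + B
Q = 2458 (Q = -8 + ((46 + 3517) - 1097) = -8 + (3563 - 1097) = -8 + 2466 = 2458)
L = -2359/2379 (L = 9436/(-9516) = 9436*(-1/9516) = -2359/2379 ≈ -0.99159)
(Q + F(0*2, 65)) + L = (2458 + (-3 + 65)) - 2359/2379 = (2458 + 62) - 2359/2379 = 2520 - 2359/2379 = 5992721/2379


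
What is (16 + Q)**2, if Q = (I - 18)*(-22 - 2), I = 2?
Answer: 160000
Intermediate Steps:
Q = 384 (Q = (2 - 18)*(-22 - 2) = -16*(-24) = 384)
(16 + Q)**2 = (16 + 384)**2 = 400**2 = 160000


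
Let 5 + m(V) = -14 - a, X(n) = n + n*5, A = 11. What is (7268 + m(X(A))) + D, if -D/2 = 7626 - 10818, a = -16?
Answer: 13649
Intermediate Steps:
X(n) = 6*n (X(n) = n + 5*n = 6*n)
m(V) = -3 (m(V) = -5 + (-14 - 1*(-16)) = -5 + (-14 + 16) = -5 + 2 = -3)
D = 6384 (D = -2*(7626 - 10818) = -2*(-3192) = 6384)
(7268 + m(X(A))) + D = (7268 - 3) + 6384 = 7265 + 6384 = 13649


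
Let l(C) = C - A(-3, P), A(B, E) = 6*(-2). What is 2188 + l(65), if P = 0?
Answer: 2265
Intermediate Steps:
A(B, E) = -12
l(C) = 12 + C (l(C) = C - 1*(-12) = C + 12 = 12 + C)
2188 + l(65) = 2188 + (12 + 65) = 2188 + 77 = 2265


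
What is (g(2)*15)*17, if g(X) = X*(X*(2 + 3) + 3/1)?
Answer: 6630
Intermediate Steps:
g(X) = X*(3 + 5*X) (g(X) = X*(X*5 + 3*1) = X*(5*X + 3) = X*(3 + 5*X))
(g(2)*15)*17 = ((2*(3 + 5*2))*15)*17 = ((2*(3 + 10))*15)*17 = ((2*13)*15)*17 = (26*15)*17 = 390*17 = 6630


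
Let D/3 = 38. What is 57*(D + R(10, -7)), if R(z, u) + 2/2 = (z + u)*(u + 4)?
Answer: 5928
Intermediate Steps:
D = 114 (D = 3*38 = 114)
R(z, u) = -1 + (4 + u)*(u + z) (R(z, u) = -1 + (z + u)*(u + 4) = -1 + (u + z)*(4 + u) = -1 + (4 + u)*(u + z))
57*(D + R(10, -7)) = 57*(114 + (-1 + (-7)² + 4*(-7) + 4*10 - 7*10)) = 57*(114 + (-1 + 49 - 28 + 40 - 70)) = 57*(114 - 10) = 57*104 = 5928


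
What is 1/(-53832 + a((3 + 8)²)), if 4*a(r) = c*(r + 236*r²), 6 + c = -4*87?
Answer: -2/611712933 ≈ -3.2695e-9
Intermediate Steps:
c = -354 (c = -6 - 4*87 = -6 - 348 = -354)
a(r) = -20886*r² - 177*r/2 (a(r) = (-354*(r + 236*r²))/4 = (-83544*r² - 354*r)/4 = -20886*r² - 177*r/2)
1/(-53832 + a((3 + 8)²)) = 1/(-53832 - 177*(3 + 8)²*(1 + 236*(3 + 8)²)/2) = 1/(-53832 - 177/2*11²*(1 + 236*11²)) = 1/(-53832 - 177/2*121*(1 + 236*121)) = 1/(-53832 - 177/2*121*(1 + 28556)) = 1/(-53832 - 177/2*121*28557) = 1/(-53832 - 611605269/2) = 1/(-611712933/2) = -2/611712933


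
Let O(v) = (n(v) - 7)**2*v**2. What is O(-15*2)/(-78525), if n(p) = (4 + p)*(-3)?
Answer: -20164/349 ≈ -57.776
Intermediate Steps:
n(p) = -12 - 3*p
O(v) = v**2*(-19 - 3*v)**2 (O(v) = ((-12 - 3*v) - 7)**2*v**2 = (-19 - 3*v)**2*v**2 = v**2*(-19 - 3*v)**2)
O(-15*2)/(-78525) = ((-15*2)**2*(19 + 3*(-15*2))**2)/(-78525) = ((-30)**2*(19 + 3*(-30))**2)*(-1/78525) = (900*(19 - 90)**2)*(-1/78525) = (900*(-71)**2)*(-1/78525) = (900*5041)*(-1/78525) = 4536900*(-1/78525) = -20164/349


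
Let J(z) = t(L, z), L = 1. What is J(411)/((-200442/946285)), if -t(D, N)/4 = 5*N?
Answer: 1296410450/33407 ≈ 38807.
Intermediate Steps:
t(D, N) = -20*N
J(z) = -20*z
J(411)/((-200442/946285)) = (-20*411)/((-200442/946285)) = -8220/((-200442*1/946285)) = -8220/(-200442/946285) = -8220*(-946285/200442) = 1296410450/33407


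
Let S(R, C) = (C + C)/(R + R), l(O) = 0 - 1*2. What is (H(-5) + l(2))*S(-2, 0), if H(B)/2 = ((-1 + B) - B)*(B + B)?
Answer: 0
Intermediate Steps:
l(O) = -2 (l(O) = 0 - 2 = -2)
S(R, C) = C/R (S(R, C) = (2*C)/((2*R)) = (2*C)*(1/(2*R)) = C/R)
H(B) = -4*B (H(B) = 2*(((-1 + B) - B)*(B + B)) = 2*(-2*B) = -4*B)
(H(-5) + l(2))*S(-2, 0) = (-4*(-5) - 2)*(0/(-2)) = (20 - 2)*(0*(-½)) = 18*0 = 0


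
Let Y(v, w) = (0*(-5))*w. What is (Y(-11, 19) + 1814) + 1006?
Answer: 2820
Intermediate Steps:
Y(v, w) = 0 (Y(v, w) = 0*w = 0)
(Y(-11, 19) + 1814) + 1006 = (0 + 1814) + 1006 = 1814 + 1006 = 2820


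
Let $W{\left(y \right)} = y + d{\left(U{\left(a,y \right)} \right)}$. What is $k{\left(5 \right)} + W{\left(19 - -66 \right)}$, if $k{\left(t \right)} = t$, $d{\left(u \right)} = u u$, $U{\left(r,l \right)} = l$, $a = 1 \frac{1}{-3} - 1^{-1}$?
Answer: $7315$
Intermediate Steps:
$a = - \frac{4}{3}$ ($a = 1 \left(- \frac{1}{3}\right) - 1 = - \frac{1}{3} - 1 = - \frac{4}{3} \approx -1.3333$)
$d{\left(u \right)} = u^{2}$
$W{\left(y \right)} = y + y^{2}$
$k{\left(5 \right)} + W{\left(19 - -66 \right)} = 5 + \left(19 - -66\right) \left(1 + \left(19 - -66\right)\right) = 5 + \left(19 + 66\right) \left(1 + \left(19 + 66\right)\right) = 5 + 85 \left(1 + 85\right) = 5 + 85 \cdot 86 = 5 + 7310 = 7315$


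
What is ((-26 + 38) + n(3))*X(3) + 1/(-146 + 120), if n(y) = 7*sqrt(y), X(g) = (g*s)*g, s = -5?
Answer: -14041/26 - 315*sqrt(3) ≈ -1085.6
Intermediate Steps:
X(g) = -5*g**2 (X(g) = (g*(-5))*g = (-5*g)*g = -5*g**2)
((-26 + 38) + n(3))*X(3) + 1/(-146 + 120) = ((-26 + 38) + 7*sqrt(3))*(-5*3**2) + 1/(-146 + 120) = (12 + 7*sqrt(3))*(-5*9) + 1/(-26) = (12 + 7*sqrt(3))*(-45) - 1/26 = (-540 - 315*sqrt(3)) - 1/26 = -14041/26 - 315*sqrt(3)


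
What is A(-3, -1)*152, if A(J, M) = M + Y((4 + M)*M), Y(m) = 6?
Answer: 760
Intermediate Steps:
A(J, M) = 6 + M (A(J, M) = M + 6 = 6 + M)
A(-3, -1)*152 = (6 - 1)*152 = 5*152 = 760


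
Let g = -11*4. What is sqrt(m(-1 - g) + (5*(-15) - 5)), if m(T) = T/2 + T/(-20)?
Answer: I*sqrt(6065)/10 ≈ 7.7878*I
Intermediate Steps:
g = -44
m(T) = 9*T/20 (m(T) = T*(1/2) + T*(-1/20) = T/2 - T/20 = 9*T/20)
sqrt(m(-1 - g) + (5*(-15) - 5)) = sqrt(9*(-1 - 1*(-44))/20 + (5*(-15) - 5)) = sqrt(9*(-1 + 44)/20 + (-75 - 5)) = sqrt((9/20)*43 - 80) = sqrt(387/20 - 80) = sqrt(-1213/20) = I*sqrt(6065)/10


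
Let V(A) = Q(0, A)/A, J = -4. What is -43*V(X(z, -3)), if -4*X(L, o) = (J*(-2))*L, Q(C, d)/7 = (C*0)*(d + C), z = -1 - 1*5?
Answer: 0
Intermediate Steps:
z = -6 (z = -1 - 5 = -6)
Q(C, d) = 0 (Q(C, d) = 7*((C*0)*(d + C)) = 7*(0*(C + d)) = 7*0 = 0)
X(L, o) = -2*L (X(L, o) = -(-4*(-2))*L/4 = -2*L)
V(A) = 0 (V(A) = 0/A = 0)
-43*V(X(z, -3)) = -43*0 = 0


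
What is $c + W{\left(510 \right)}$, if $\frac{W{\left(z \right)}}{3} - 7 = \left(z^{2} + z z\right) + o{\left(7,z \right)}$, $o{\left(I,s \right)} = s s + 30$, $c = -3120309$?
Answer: $-779298$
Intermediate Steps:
$o{\left(I,s \right)} = 30 + s^{2}$ ($o{\left(I,s \right)} = s^{2} + 30 = 30 + s^{2}$)
$W{\left(z \right)} = 111 + 9 z^{2}$ ($W{\left(z \right)} = 21 + 3 \left(\left(z^{2} + z z\right) + \left(30 + z^{2}\right)\right) = 21 + 3 \left(\left(z^{2} + z^{2}\right) + \left(30 + z^{2}\right)\right) = 21 + 3 \left(2 z^{2} + \left(30 + z^{2}\right)\right) = 21 + 3 \left(30 + 3 z^{2}\right) = 21 + \left(90 + 9 z^{2}\right) = 111 + 9 z^{2}$)
$c + W{\left(510 \right)} = -3120309 + \left(111 + 9 \cdot 510^{2}\right) = -3120309 + \left(111 + 9 \cdot 260100\right) = -3120309 + \left(111 + 2340900\right) = -3120309 + 2341011 = -779298$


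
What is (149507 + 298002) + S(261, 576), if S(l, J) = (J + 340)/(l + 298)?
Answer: 250158447/559 ≈ 4.4751e+5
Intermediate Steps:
S(l, J) = (340 + J)/(298 + l)
(149507 + 298002) + S(261, 576) = (149507 + 298002) + (340 + 576)/(298 + 261) = 447509 + 916/559 = 250158447/559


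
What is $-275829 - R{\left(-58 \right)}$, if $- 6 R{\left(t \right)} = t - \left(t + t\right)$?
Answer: $- \frac{827458}{3} \approx -2.7582 \cdot 10^{5}$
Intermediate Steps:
$R{\left(t \right)} = \frac{t}{6}$ ($R{\left(t \right)} = - \frac{t - \left(t + t\right)}{6} = - \frac{t - 2 t}{6} = - \frac{\left(-1\right) t}{6} = \frac{t}{6}$)
$-275829 - R{\left(-58 \right)} = -275829 - \frac{1}{6} \left(-58\right) = -275829 - - \frac{29}{3} = -275829 + \frac{29}{3} = - \frac{827458}{3}$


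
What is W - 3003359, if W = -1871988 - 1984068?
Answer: -6859415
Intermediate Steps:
W = -3856056
W - 3003359 = -3856056 - 3003359 = -6859415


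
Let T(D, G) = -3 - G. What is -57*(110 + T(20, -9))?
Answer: -6612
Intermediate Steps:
-57*(110 + T(20, -9)) = -57*(110 + (-3 - 1*(-9))) = -57*(110 + (-3 + 9)) = -57*(110 + 6) = -57*116 = -6612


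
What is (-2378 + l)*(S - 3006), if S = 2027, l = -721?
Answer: 3033921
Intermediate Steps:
(-2378 + l)*(S - 3006) = (-2378 - 721)*(2027 - 3006) = -3099*(-979) = 3033921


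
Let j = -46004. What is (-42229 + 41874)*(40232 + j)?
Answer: 2049060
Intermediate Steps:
(-42229 + 41874)*(40232 + j) = (-42229 + 41874)*(40232 - 46004) = -355*(-5772) = 2049060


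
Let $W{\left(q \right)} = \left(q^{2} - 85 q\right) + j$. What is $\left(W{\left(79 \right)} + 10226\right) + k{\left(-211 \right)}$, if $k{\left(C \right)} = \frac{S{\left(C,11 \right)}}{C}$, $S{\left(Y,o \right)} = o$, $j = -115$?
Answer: $\frac{2033396}{211} \approx 9637.0$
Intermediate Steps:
$W{\left(q \right)} = -115 + q^{2} - 85 q$ ($W{\left(q \right)} = \left(q^{2} - 85 q\right) - 115 = -115 + q^{2} - 85 q$)
$k{\left(C \right)} = \frac{11}{C}$
$\left(W{\left(79 \right)} + 10226\right) + k{\left(-211 \right)} = \left(\left(-115 + 79^{2} - 6715\right) + 10226\right) + \frac{11}{-211} = \left(\left(-115 + 6241 - 6715\right) + 10226\right) + 11 \left(- \frac{1}{211}\right) = \left(-589 + 10226\right) - \frac{11}{211} = 9637 - \frac{11}{211} = \frac{2033396}{211}$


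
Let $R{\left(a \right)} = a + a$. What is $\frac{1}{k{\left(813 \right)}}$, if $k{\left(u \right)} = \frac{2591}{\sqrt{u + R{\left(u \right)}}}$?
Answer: $\frac{3 \sqrt{271}}{2591} \approx 0.019061$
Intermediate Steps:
$R{\left(a \right)} = 2 a$
$k{\left(u \right)} = \frac{2591 \sqrt{3}}{3 \sqrt{u}}$ ($k{\left(u \right)} = \frac{2591}{\sqrt{u + 2 u}} = \frac{2591}{\sqrt{3 u}} = \frac{2591}{\sqrt{3} \sqrt{u}} = 2591 \frac{\sqrt{3}}{3 \sqrt{u}} = \frac{2591 \sqrt{3}}{3 \sqrt{u}}$)
$\frac{1}{k{\left(813 \right)}} = \frac{1}{\frac{2591}{3} \sqrt{3} \frac{1}{\sqrt{813}}} = \frac{1}{\frac{2591}{3} \sqrt{3} \frac{\sqrt{813}}{813}} = \frac{1}{\frac{2591}{813} \sqrt{271}} = \frac{3 \sqrt{271}}{2591}$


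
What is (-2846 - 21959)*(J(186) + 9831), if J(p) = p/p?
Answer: -243882760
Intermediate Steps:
J(p) = 1
(-2846 - 21959)*(J(186) + 9831) = (-2846 - 21959)*(1 + 9831) = -24805*9832 = -243882760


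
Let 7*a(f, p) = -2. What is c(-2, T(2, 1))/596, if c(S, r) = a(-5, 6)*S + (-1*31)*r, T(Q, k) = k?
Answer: -213/4172 ≈ -0.051055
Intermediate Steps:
a(f, p) = -2/7 (a(f, p) = (⅐)*(-2) = -2/7)
c(S, r) = -31*r - 2*S/7 (c(S, r) = -2*S/7 + (-1*31)*r = -2*S/7 - 31*r = -31*r - 2*S/7)
c(-2, T(2, 1))/596 = (-31*1 - 2/7*(-2))/596 = (-31 + 4/7)*(1/596) = -213/7*1/596 = -213/4172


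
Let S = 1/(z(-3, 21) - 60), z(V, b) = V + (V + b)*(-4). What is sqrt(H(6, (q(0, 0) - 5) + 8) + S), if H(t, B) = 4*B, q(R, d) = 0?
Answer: sqrt(24285)/45 ≈ 3.4630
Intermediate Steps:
z(V, b) = -4*b - 3*V (z(V, b) = V + (-4*V - 4*b) = -4*b - 3*V)
S = -1/135 (S = 1/((-4*21 - 3*(-3)) - 60) = 1/((-84 + 9) - 60) = 1/(-75 - 60) = 1/(-135) = -1/135 ≈ -0.0074074)
sqrt(H(6, (q(0, 0) - 5) + 8) + S) = sqrt(4*((0 - 5) + 8) - 1/135) = sqrt(4*(-5 + 8) - 1/135) = sqrt(4*3 - 1/135) = sqrt(12 - 1/135) = sqrt(1619/135) = sqrt(24285)/45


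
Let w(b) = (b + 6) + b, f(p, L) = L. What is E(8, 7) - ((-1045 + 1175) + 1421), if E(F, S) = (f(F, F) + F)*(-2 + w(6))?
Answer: -1295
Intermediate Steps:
w(b) = 6 + 2*b (w(b) = (6 + b) + b = 6 + 2*b)
E(F, S) = 32*F (E(F, S) = (F + F)*(-2 + (6 + 2*6)) = (2*F)*(-2 + (6 + 12)) = (2*F)*(-2 + 18) = (2*F)*16 = 32*F)
E(8, 7) - ((-1045 + 1175) + 1421) = 32*8 - ((-1045 + 1175) + 1421) = 256 - (130 + 1421) = 256 - 1*1551 = 256 - 1551 = -1295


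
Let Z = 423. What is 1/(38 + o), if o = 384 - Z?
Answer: -1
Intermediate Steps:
o = -39 (o = 384 - 1*423 = 384 - 423 = -39)
1/(38 + o) = 1/(38 - 39) = 1/(-1) = -1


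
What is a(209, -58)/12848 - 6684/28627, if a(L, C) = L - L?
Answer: -6684/28627 ≈ -0.23349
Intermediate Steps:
a(L, C) = 0
a(209, -58)/12848 - 6684/28627 = 0/12848 - 6684/28627 = 0*(1/12848) - 6684*1/28627 = 0 - 6684/28627 = -6684/28627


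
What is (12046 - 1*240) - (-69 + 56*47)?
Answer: 9243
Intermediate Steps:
(12046 - 1*240) - (-69 + 56*47) = (12046 - 240) - (-69 + 2632) = 11806 - 1*2563 = 11806 - 2563 = 9243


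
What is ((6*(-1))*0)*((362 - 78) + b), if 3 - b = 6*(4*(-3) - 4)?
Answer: 0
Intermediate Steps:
b = 99 (b = 3 - 6*(4*(-3) - 4) = 3 - 6*(-12 - 4) = 3 - 6*(-16) = 3 - 1*(-96) = 3 + 96 = 99)
((6*(-1))*0)*((362 - 78) + b) = ((6*(-1))*0)*((362 - 78) + 99) = (-6*0)*(284 + 99) = 0*383 = 0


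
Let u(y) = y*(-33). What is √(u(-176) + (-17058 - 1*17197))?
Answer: I*√28447 ≈ 168.66*I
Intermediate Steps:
u(y) = -33*y
√(u(-176) + (-17058 - 1*17197)) = √(-33*(-176) + (-17058 - 1*17197)) = √(5808 + (-17058 - 17197)) = √(5808 - 34255) = √(-28447) = I*√28447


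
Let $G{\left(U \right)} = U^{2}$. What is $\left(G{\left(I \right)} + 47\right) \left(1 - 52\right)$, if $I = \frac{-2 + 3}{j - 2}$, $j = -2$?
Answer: $- \frac{38403}{16} \approx -2400.2$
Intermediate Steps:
$I = - \frac{1}{4}$ ($I = \frac{-2 + 3}{-2 - 2} = 1 \frac{1}{-4} = 1 \left(- \frac{1}{4}\right) = - \frac{1}{4} \approx -0.25$)
$\left(G{\left(I \right)} + 47\right) \left(1 - 52\right) = \left(\left(- \frac{1}{4}\right)^{2} + 47\right) \left(1 - 52\right) = \left(\frac{1}{16} + 47\right) \left(1 - 52\right) = \frac{753}{16} \left(-51\right) = - \frac{38403}{16}$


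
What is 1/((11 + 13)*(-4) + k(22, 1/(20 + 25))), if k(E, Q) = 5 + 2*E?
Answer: -1/47 ≈ -0.021277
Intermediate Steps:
1/((11 + 13)*(-4) + k(22, 1/(20 + 25))) = 1/((11 + 13)*(-4) + (5 + 2*22)) = 1/(24*(-4) + (5 + 44)) = 1/(-96 + 49) = 1/(-47) = -1/47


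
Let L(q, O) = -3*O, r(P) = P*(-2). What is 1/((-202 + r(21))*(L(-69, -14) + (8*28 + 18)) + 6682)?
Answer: -1/62614 ≈ -1.5971e-5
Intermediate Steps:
r(P) = -2*P
1/((-202 + r(21))*(L(-69, -14) + (8*28 + 18)) + 6682) = 1/((-202 - 2*21)*(-3*(-14) + (8*28 + 18)) + 6682) = 1/((-202 - 42)*(42 + (224 + 18)) + 6682) = 1/(-244*(42 + 242) + 6682) = 1/(-244*284 + 6682) = 1/(-69296 + 6682) = 1/(-62614) = -1/62614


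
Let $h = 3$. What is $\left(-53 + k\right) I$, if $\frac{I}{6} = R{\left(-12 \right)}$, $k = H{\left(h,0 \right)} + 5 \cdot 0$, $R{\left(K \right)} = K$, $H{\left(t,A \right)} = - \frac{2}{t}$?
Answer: $3864$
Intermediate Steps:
$k = - \frac{2}{3}$ ($k = - \frac{2}{3} + 5 \cdot 0 = \left(-2\right) \frac{1}{3} + 0 = - \frac{2}{3} + 0 = - \frac{2}{3} \approx -0.66667$)
$I = -72$ ($I = 6 \left(-12\right) = -72$)
$\left(-53 + k\right) I = \left(-53 - \frac{2}{3}\right) \left(-72\right) = \left(- \frac{161}{3}\right) \left(-72\right) = 3864$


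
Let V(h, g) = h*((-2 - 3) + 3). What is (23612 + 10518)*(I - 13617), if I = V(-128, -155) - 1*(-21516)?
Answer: 278330150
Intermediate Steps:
V(h, g) = -2*h (V(h, g) = h*(-5 + 3) = h*(-2) = -2*h)
I = 21772 (I = -2*(-128) - 1*(-21516) = 256 + 21516 = 21772)
(23612 + 10518)*(I - 13617) = (23612 + 10518)*(21772 - 13617) = 34130*8155 = 278330150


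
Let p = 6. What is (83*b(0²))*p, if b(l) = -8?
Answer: -3984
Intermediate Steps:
(83*b(0²))*p = (83*(-8))*6 = -664*6 = -3984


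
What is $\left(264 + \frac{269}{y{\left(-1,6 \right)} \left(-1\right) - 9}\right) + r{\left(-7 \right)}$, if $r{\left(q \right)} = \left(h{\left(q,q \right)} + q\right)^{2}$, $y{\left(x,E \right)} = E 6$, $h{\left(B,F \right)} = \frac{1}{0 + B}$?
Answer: $\frac{681439}{2205} \approx 309.04$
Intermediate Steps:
$h{\left(B,F \right)} = \frac{1}{B}$
$y{\left(x,E \right)} = 6 E$
$r{\left(q \right)} = \left(q + \frac{1}{q}\right)^{2}$ ($r{\left(q \right)} = \left(\frac{1}{q} + q\right)^{2} = \left(q + \frac{1}{q}\right)^{2}$)
$\left(264 + \frac{269}{y{\left(-1,6 \right)} \left(-1\right) - 9}\right) + r{\left(-7 \right)} = \left(264 + \frac{269}{6 \cdot 6 \left(-1\right) - 9}\right) + \frac{\left(1 + \left(-7\right)^{2}\right)^{2}}{49} = \left(264 + \frac{269}{36 \left(-1\right) - 9}\right) + \frac{\left(1 + 49\right)^{2}}{49} = \left(264 + \frac{269}{-36 - 9}\right) + \frac{50^{2}}{49} = \left(264 + \frac{269}{-45}\right) + \frac{1}{49} \cdot 2500 = \left(264 + 269 \left(- \frac{1}{45}\right)\right) + \frac{2500}{49} = \left(264 - \frac{269}{45}\right) + \frac{2500}{49} = \frac{11611}{45} + \frac{2500}{49} = \frac{681439}{2205}$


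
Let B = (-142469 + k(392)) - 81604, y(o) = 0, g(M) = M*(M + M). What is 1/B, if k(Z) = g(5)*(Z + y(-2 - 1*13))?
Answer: -1/204473 ≈ -4.8906e-6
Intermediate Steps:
g(M) = 2*M² (g(M) = M*(2*M) = 2*M²)
k(Z) = 50*Z (k(Z) = (2*5²)*(Z + 0) = (2*25)*Z = 50*Z)
B = -204473 (B = (-142469 + 50*392) - 81604 = (-142469 + 19600) - 81604 = -122869 - 81604 = -204473)
1/B = 1/(-204473) = -1/204473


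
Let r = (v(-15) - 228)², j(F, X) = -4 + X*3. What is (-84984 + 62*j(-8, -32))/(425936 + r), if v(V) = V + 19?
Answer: -5699/29757 ≈ -0.19152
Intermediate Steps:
j(F, X) = -4 + 3*X
v(V) = 19 + V
r = 50176 (r = ((19 - 15) - 228)² = (4 - 228)² = (-224)² = 50176)
(-84984 + 62*j(-8, -32))/(425936 + r) = (-84984 + 62*(-4 + 3*(-32)))/(425936 + 50176) = (-84984 + 62*(-4 - 96))/476112 = (-84984 + 62*(-100))*(1/476112) = (-84984 - 6200)*(1/476112) = -91184*1/476112 = -5699/29757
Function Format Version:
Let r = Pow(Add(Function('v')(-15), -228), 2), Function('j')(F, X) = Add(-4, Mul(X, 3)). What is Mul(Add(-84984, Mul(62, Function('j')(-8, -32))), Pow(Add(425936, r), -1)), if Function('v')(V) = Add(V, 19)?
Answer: Rational(-5699, 29757) ≈ -0.19152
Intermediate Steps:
Function('j')(F, X) = Add(-4, Mul(3, X))
Function('v')(V) = Add(19, V)
r = 50176 (r = Pow(Add(Add(19, -15), -228), 2) = Pow(Add(4, -228), 2) = Pow(-224, 2) = 50176)
Mul(Add(-84984, Mul(62, Function('j')(-8, -32))), Pow(Add(425936, r), -1)) = Mul(Add(-84984, Mul(62, Add(-4, Mul(3, -32)))), Pow(Add(425936, 50176), -1)) = Mul(Add(-84984, Mul(62, Add(-4, -96))), Pow(476112, -1)) = Mul(Add(-84984, Mul(62, -100)), Rational(1, 476112)) = Mul(Add(-84984, -6200), Rational(1, 476112)) = Mul(-91184, Rational(1, 476112)) = Rational(-5699, 29757)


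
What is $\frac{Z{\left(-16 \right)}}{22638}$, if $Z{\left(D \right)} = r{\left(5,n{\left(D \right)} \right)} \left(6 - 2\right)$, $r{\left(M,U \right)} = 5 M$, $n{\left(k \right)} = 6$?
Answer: $\frac{50}{11319} \approx 0.0044174$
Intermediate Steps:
$Z{\left(D \right)} = 100$ ($Z{\left(D \right)} = 5 \cdot 5 \left(6 - 2\right) = 25 \cdot 4 = 100$)
$\frac{Z{\left(-16 \right)}}{22638} = \frac{100}{22638} = 100 \cdot \frac{1}{22638} = \frac{50}{11319}$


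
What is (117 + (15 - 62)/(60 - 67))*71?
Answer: 61486/7 ≈ 8783.7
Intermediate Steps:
(117 + (15 - 62)/(60 - 67))*71 = (117 - 47/(-7))*71 = (117 - 47*(-1/7))*71 = (117 + 47/7)*71 = (866/7)*71 = 61486/7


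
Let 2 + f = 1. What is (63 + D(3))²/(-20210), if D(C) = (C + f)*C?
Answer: -4761/20210 ≈ -0.23558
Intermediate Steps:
f = -1 (f = -2 + 1 = -1)
D(C) = C*(-1 + C) (D(C) = (C - 1)*C = (-1 + C)*C = C*(-1 + C))
(63 + D(3))²/(-20210) = (63 + 3*(-1 + 3))²/(-20210) = (63 + 3*2)²*(-1/20210) = (63 + 6)²*(-1/20210) = 69²*(-1/20210) = 4761*(-1/20210) = -4761/20210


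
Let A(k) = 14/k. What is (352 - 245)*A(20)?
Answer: 749/10 ≈ 74.900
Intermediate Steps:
(352 - 245)*A(20) = (352 - 245)*(14/20) = 107*(14*(1/20)) = 107*(7/10) = 749/10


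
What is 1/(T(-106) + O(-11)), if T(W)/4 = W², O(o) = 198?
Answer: 1/45142 ≈ 2.2152e-5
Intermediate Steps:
T(W) = 4*W²
1/(T(-106) + O(-11)) = 1/(4*(-106)² + 198) = 1/(4*11236 + 198) = 1/(44944 + 198) = 1/45142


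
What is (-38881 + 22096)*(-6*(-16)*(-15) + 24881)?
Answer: -393457185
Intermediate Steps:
(-38881 + 22096)*(-6*(-16)*(-15) + 24881) = -16785*(96*(-15) + 24881) = -16785*(-1440 + 24881) = -16785*23441 = -393457185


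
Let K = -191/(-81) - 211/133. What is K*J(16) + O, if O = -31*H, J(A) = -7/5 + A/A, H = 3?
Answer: -5026069/53865 ≈ -93.309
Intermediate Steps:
J(A) = -2/5 (J(A) = -7*1/5 + 1 = -7/5 + 1 = -2/5)
O = -93 (O = -31*3 = -93)
K = 8312/10773 (K = -191*(-1/81) - 211*1/133 = 191/81 - 211/133 = 8312/10773 ≈ 0.77156)
K*J(16) + O = (8312/10773)*(-2/5) - 93 = -16624/53865 - 93 = -5026069/53865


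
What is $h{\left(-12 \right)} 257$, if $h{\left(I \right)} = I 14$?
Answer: $-43176$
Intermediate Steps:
$h{\left(I \right)} = 14 I$
$h{\left(-12 \right)} 257 = 14 \left(-12\right) 257 = \left(-168\right) 257 = -43176$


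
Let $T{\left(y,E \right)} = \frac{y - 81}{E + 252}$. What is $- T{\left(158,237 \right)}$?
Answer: $- \frac{77}{489} \approx -0.15746$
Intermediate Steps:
$T{\left(y,E \right)} = \frac{-81 + y}{252 + E}$
$- T{\left(158,237 \right)} = - \frac{-81 + 158}{252 + 237} = - \frac{77}{489}$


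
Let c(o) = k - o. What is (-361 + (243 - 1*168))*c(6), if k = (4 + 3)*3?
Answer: -4290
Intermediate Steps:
k = 21 (k = 7*3 = 21)
c(o) = 21 - o
(-361 + (243 - 1*168))*c(6) = (-361 + (243 - 1*168))*(21 - 1*6) = (-361 + (243 - 168))*(21 - 6) = (-361 + 75)*15 = -286*15 = -4290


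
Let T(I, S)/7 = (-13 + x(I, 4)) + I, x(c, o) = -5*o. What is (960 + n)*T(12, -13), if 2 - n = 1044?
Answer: 12054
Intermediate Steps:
n = -1042 (n = 2 - 1*1044 = 2 - 1044 = -1042)
T(I, S) = -231 + 7*I (T(I, S) = 7*((-13 - 5*4) + I) = 7*((-13 - 20) + I) = 7*(-33 + I) = -231 + 7*I)
(960 + n)*T(12, -13) = (960 - 1042)*(-231 + 7*12) = -82*(-231 + 84) = -82*(-147) = 12054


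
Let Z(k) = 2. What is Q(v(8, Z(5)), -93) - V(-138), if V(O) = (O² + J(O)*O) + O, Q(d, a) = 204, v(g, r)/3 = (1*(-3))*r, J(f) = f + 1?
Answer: -37608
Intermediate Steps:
J(f) = 1 + f
v(g, r) = -9*r (v(g, r) = 3*((1*(-3))*r) = 3*(-3*r) = -9*r)
V(O) = O + O² + O*(1 + O) (V(O) = (O² + (1 + O)*O) + O = (O² + O*(1 + O)) + O = O + O² + O*(1 + O))
Q(v(8, Z(5)), -93) - V(-138) = 204 - 2*(-138)*(1 - 138) = 204 - 2*(-138)*(-137) = 204 - 1*37812 = 204 - 37812 = -37608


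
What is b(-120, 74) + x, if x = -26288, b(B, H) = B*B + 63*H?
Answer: -7226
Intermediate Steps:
b(B, H) = B² + 63*H
b(-120, 74) + x = ((-120)² + 63*74) - 26288 = (14400 + 4662) - 26288 = 19062 - 26288 = -7226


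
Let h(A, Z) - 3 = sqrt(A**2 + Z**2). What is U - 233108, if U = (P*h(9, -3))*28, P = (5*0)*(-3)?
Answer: -233108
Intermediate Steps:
h(A, Z) = 3 + sqrt(A**2 + Z**2)
P = 0 (P = 0*(-3) = 0)
U = 0 (U = (0*(3 + sqrt(9**2 + (-3)**2)))*28 = (0*(3 + sqrt(81 + 9)))*28 = (0*(3 + sqrt(90)))*28 = (0*(3 + 3*sqrt(10)))*28 = 0*28 = 0)
U - 233108 = 0 - 233108 = -233108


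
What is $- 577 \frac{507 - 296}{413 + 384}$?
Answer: $- \frac{121747}{797} \approx -152.76$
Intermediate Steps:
$- 577 \frac{507 - 296}{413 + 384} = - 577 \cdot \frac{211}{797} = - 577 \cdot 211 \cdot \frac{1}{797} = \left(-577\right) \frac{211}{797} = - \frac{121747}{797}$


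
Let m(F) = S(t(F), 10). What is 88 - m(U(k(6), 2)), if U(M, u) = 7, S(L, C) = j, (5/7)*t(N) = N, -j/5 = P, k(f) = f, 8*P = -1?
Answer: 699/8 ≈ 87.375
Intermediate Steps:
P = -1/8 (P = (1/8)*(-1) = -1/8 ≈ -0.12500)
j = 5/8 (j = -5*(-1/8) = 5/8 ≈ 0.62500)
t(N) = 7*N/5
S(L, C) = 5/8
m(F) = 5/8
88 - m(U(k(6), 2)) = 88 - 1*5/8 = 88 - 5/8 = 699/8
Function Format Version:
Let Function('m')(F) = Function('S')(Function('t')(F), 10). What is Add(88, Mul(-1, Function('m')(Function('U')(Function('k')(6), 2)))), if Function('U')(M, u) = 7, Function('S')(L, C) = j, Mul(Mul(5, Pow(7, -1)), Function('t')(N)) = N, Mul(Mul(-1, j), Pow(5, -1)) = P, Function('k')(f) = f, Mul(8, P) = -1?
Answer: Rational(699, 8) ≈ 87.375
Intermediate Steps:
P = Rational(-1, 8) (P = Mul(Rational(1, 8), -1) = Rational(-1, 8) ≈ -0.12500)
j = Rational(5, 8) (j = Mul(-5, Rational(-1, 8)) = Rational(5, 8) ≈ 0.62500)
Function('t')(N) = Mul(Rational(7, 5), N)
Function('S')(L, C) = Rational(5, 8)
Function('m')(F) = Rational(5, 8)
Add(88, Mul(-1, Function('m')(Function('U')(Function('k')(6), 2)))) = Add(88, Mul(-1, Rational(5, 8))) = Add(88, Rational(-5, 8)) = Rational(699, 8)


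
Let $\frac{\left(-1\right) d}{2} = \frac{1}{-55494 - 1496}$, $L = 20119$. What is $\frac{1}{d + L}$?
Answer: $\frac{28495}{573290906} \approx 4.9704 \cdot 10^{-5}$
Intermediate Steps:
$d = \frac{1}{28495}$ ($d = - \frac{2}{-55494 - 1496} = - \frac{2}{-56990} = \left(-2\right) \left(- \frac{1}{56990}\right) = \frac{1}{28495} \approx 3.5094 \cdot 10^{-5}$)
$\frac{1}{d + L} = \frac{1}{\frac{1}{28495} + 20119} = \frac{1}{\frac{573290906}{28495}} = \frac{28495}{573290906}$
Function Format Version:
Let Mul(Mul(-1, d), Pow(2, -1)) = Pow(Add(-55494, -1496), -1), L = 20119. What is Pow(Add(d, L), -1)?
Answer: Rational(28495, 573290906) ≈ 4.9704e-5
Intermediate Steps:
d = Rational(1, 28495) (d = Mul(-2, Pow(Add(-55494, -1496), -1)) = Mul(-2, Pow(-56990, -1)) = Mul(-2, Rational(-1, 56990)) = Rational(1, 28495) ≈ 3.5094e-5)
Pow(Add(d, L), -1) = Pow(Add(Rational(1, 28495), 20119), -1) = Pow(Rational(573290906, 28495), -1) = Rational(28495, 573290906)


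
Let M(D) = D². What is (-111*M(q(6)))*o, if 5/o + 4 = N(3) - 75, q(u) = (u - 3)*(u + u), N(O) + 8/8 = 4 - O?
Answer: 719280/79 ≈ 9104.8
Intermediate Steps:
N(O) = 3 - O (N(O) = -1 + (4 - O) = 3 - O)
q(u) = 2*u*(-3 + u) (q(u) = (-3 + u)*(2*u) = 2*u*(-3 + u))
o = -5/79 (o = 5/(-4 + ((3 - 1*3) - 75)) = 5/(-4 + ((3 - 3) - 75)) = 5/(-4 + (0 - 75)) = 5/(-4 - 75) = 5/(-79) = 5*(-1/79) = -5/79 ≈ -0.063291)
(-111*M(q(6)))*o = -111*144*(-3 + 6)²*(-5/79) = -111*(2*6*3)²*(-5/79) = -111*36²*(-5/79) = -111*1296*(-5/79) = -143856*(-5/79) = 719280/79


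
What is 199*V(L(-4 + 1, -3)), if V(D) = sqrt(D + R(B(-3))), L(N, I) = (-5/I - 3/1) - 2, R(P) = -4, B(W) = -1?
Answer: 199*I*sqrt(66)/3 ≈ 538.89*I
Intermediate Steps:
L(N, I) = -5 - 5/I (L(N, I) = (-5/I - 3*1) - 2 = (-5/I - 3) - 2 = (-3 - 5/I) - 2 = -5 - 5/I)
V(D) = sqrt(-4 + D) (V(D) = sqrt(D - 4) = sqrt(-4 + D))
199*V(L(-4 + 1, -3)) = 199*sqrt(-4 + (-5 - 5/(-3))) = 199*sqrt(-4 + (-5 - 5*(-1/3))) = 199*sqrt(-4 + (-5 + 5/3)) = 199*sqrt(-4 - 10/3) = 199*sqrt(-22/3) = 199*(I*sqrt(66)/3) = 199*I*sqrt(66)/3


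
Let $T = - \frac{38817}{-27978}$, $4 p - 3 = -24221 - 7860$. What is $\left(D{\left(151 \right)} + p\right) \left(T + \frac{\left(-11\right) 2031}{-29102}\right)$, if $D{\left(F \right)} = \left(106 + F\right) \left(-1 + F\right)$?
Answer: $\frac{4464344832948}{67851313} \approx 65796.0$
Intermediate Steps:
$D{\left(F \right)} = \left(-1 + F\right) \left(106 + F\right)$
$p = - \frac{16039}{2}$ ($p = \frac{3}{4} + \frac{-24221 - 7860}{4} = \frac{3}{4} + \frac{1}{4} \left(-32081\right) = \frac{3}{4} - \frac{32081}{4} = - \frac{16039}{2} \approx -8019.5$)
$T = \frac{12939}{9326}$ ($T = \left(-38817\right) \left(- \frac{1}{27978}\right) = \frac{12939}{9326} \approx 1.3874$)
$\left(D{\left(151 \right)} + p\right) \left(T + \frac{\left(-11\right) 2031}{-29102}\right) = \left(\left(-106 + 151^{2} + 105 \cdot 151\right) - \frac{16039}{2}\right) \left(\frac{12939}{9326} + \frac{\left(-11\right) 2031}{-29102}\right) = \left(\left(-106 + 22801 + 15855\right) - \frac{16039}{2}\right) \left(\frac{12939}{9326} - - \frac{22341}{29102}\right) = \left(38550 - \frac{16039}{2}\right) \left(\frac{12939}{9326} + \frac{22341}{29102}\right) = \frac{61061}{2} \cdot \frac{146225736}{67851313} = \frac{4464344832948}{67851313}$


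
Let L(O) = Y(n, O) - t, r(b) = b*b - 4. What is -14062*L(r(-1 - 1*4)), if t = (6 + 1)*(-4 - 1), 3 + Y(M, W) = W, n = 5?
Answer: -745286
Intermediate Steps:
Y(M, W) = -3 + W
t = -35 (t = 7*(-5) = -35)
r(b) = -4 + b**2 (r(b) = b**2 - 4 = -4 + b**2)
L(O) = 32 + O (L(O) = (-3 + O) - 1*(-35) = (-3 + O) + 35 = 32 + O)
-14062*L(r(-1 - 1*4)) = -14062*(32 + (-4 + (-1 - 1*4)**2)) = -14062*(32 + (-4 + (-1 - 4)**2)) = -14062*(32 + (-4 + (-5)**2)) = -14062*(32 + (-4 + 25)) = -14062*(32 + 21) = -14062*53 = -745286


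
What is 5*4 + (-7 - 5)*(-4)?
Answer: 68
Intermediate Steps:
5*4 + (-7 - 5)*(-4) = 20 - 12*(-4) = 20 + 48 = 68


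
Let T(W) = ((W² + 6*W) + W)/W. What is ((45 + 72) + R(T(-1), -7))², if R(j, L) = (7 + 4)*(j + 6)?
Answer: 62001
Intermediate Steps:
T(W) = (W² + 7*W)/W
R(j, L) = 66 + 11*j (R(j, L) = 11*(6 + j) = 66 + 11*j)
((45 + 72) + R(T(-1), -7))² = ((45 + 72) + (66 + 11*(7 - 1)))² = (117 + (66 + 11*6))² = (117 + (66 + 66))² = (117 + 132)² = 249² = 62001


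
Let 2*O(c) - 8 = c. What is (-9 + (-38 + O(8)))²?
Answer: 1521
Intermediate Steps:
O(c) = 4 + c/2
(-9 + (-38 + O(8)))² = (-9 + (-38 + (4 + (½)*8)))² = (-9 + (-38 + (4 + 4)))² = (-9 + (-38 + 8))² = (-9 - 30)² = (-39)² = 1521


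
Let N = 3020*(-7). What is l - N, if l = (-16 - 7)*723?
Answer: 4511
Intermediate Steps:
l = -16629 (l = -23*723 = -16629)
N = -21140
l - N = -16629 - 1*(-21140) = -16629 + 21140 = 4511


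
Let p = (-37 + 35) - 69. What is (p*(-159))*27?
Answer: 304803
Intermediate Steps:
p = -71 (p = -2 - 69 = -71)
(p*(-159))*27 = -71*(-159)*27 = 11289*27 = 304803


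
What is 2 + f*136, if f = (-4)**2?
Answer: 2178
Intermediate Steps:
f = 16
2 + f*136 = 2 + 16*136 = 2 + 2176 = 2178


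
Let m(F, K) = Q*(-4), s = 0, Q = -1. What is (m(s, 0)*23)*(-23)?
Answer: -2116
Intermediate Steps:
m(F, K) = 4 (m(F, K) = -1*(-4) = 4)
(m(s, 0)*23)*(-23) = (4*23)*(-23) = 92*(-23) = -2116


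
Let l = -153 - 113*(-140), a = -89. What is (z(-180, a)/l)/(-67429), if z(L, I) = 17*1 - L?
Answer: -197/1056410143 ≈ -1.8648e-7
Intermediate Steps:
z(L, I) = 17 - L
l = 15667 (l = -153 + 15820 = 15667)
(z(-180, a)/l)/(-67429) = ((17 - 1*(-180))/15667)/(-67429) = ((17 + 180)*(1/15667))*(-1/67429) = (197*(1/15667))*(-1/67429) = (197/15667)*(-1/67429) = -197/1056410143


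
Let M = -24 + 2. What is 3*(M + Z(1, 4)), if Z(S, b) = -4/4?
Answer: -69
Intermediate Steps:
Z(S, b) = -1 (Z(S, b) = -4*¼ = -1)
M = -22
3*(M + Z(1, 4)) = 3*(-22 - 1) = 3*(-23) = -69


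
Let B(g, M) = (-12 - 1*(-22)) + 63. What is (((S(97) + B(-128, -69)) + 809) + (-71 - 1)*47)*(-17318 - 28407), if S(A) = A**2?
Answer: -315822575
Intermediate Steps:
B(g, M) = 73 (B(g, M) = (-12 + 22) + 63 = 10 + 63 = 73)
(((S(97) + B(-128, -69)) + 809) + (-71 - 1)*47)*(-17318 - 28407) = (((97**2 + 73) + 809) + (-71 - 1)*47)*(-17318 - 28407) = (((9409 + 73) + 809) - 72*47)*(-45725) = ((9482 + 809) - 3384)*(-45725) = (10291 - 3384)*(-45725) = 6907*(-45725) = -315822575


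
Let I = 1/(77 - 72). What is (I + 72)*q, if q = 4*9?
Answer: 12996/5 ≈ 2599.2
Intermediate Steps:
q = 36
I = ⅕ (I = 1/5 = ⅕ ≈ 0.20000)
(I + 72)*q = (⅕ + 72)*36 = (361/5)*36 = 12996/5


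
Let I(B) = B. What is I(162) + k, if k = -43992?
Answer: -43830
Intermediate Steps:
I(162) + k = 162 - 43992 = -43830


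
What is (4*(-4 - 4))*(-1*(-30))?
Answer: -960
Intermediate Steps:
(4*(-4 - 4))*(-1*(-30)) = (4*(-8))*30 = -32*30 = -960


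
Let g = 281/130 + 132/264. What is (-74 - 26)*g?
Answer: -3460/13 ≈ -266.15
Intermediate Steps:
g = 173/65 (g = 281*(1/130) + 132*(1/264) = 281/130 + ½ = 173/65 ≈ 2.6615)
(-74 - 26)*g = (-74 - 26)*(173/65) = -100*173/65 = -3460/13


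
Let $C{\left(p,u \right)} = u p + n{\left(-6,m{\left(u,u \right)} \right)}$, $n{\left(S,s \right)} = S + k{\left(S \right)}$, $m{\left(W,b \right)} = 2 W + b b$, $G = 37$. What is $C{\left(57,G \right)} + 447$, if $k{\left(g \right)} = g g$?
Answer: $2586$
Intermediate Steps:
$k{\left(g \right)} = g^{2}$
$m{\left(W,b \right)} = b^{2} + 2 W$ ($m{\left(W,b \right)} = 2 W + b^{2} = b^{2} + 2 W$)
$n{\left(S,s \right)} = S + S^{2}$
$C{\left(p,u \right)} = 30 + p u$ ($C{\left(p,u \right)} = u p - 6 \left(1 - 6\right) = p u - -30 = p u + 30 = 30 + p u$)
$C{\left(57,G \right)} + 447 = \left(30 + 57 \cdot 37\right) + 447 = \left(30 + 2109\right) + 447 = 2139 + 447 = 2586$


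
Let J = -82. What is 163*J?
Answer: -13366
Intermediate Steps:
163*J = 163*(-82) = -13366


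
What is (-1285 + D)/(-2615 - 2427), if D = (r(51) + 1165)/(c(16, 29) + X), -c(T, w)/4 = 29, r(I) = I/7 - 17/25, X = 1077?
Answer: 107949922/423969175 ≈ 0.25462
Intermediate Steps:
r(I) = -17/25 + I/7 (r(I) = I*(⅐) - 17*1/25 = I/7 - 17/25 = -17/25 + I/7)
c(T, w) = -116 (c(T, w) = -4*29 = -116)
D = 205031/168175 (D = ((-17/25 + (⅐)*51) + 1165)/(-116 + 1077) = ((-17/25 + 51/7) + 1165)/961 = (1156/175 + 1165)*(1/961) = (205031/175)*(1/961) = 205031/168175 ≈ 1.2192)
(-1285 + D)/(-2615 - 2427) = (-1285 + 205031/168175)/(-2615 - 2427) = -215899844/168175/(-5042) = -215899844/168175*(-1/5042) = 107949922/423969175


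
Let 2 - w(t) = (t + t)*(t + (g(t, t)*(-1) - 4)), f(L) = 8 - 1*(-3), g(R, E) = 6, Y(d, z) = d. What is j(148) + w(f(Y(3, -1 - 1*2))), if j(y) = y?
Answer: 128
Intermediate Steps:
f(L) = 11 (f(L) = 8 + 3 = 11)
w(t) = 2 - 2*t*(-10 + t) (w(t) = 2 - (t + t)*(t + (6*(-1) - 4)) = 2 - 2*t*(t + (-6 - 4)) = 2 - 2*t*(t - 10) = 2 - 2*t*(-10 + t))
j(148) + w(f(Y(3, -1 - 1*2))) = 148 + (2 - 2*11² + 20*11) = 148 + (2 - 2*121 + 220) = 148 + (2 - 242 + 220) = 148 - 20 = 128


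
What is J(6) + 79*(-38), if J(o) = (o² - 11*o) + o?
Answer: -3026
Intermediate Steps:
J(o) = o² - 10*o
J(6) + 79*(-38) = 6*(-10 + 6) + 79*(-38) = 6*(-4) - 3002 = -24 - 3002 = -3026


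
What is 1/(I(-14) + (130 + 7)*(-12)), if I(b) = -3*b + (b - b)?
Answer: -1/1602 ≈ -0.00062422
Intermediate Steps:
I(b) = -3*b (I(b) = -3*b + 0 = -3*b)
1/(I(-14) + (130 + 7)*(-12)) = 1/(-3*(-14) + (130 + 7)*(-12)) = 1/(42 + 137*(-12)) = 1/(42 - 1644) = 1/(-1602) = -1/1602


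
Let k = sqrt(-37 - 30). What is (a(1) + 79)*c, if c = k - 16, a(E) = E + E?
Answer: -1296 + 81*I*sqrt(67) ≈ -1296.0 + 663.01*I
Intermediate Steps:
a(E) = 2*E
k = I*sqrt(67) (k = sqrt(-67) = I*sqrt(67) ≈ 8.1853*I)
c = -16 + I*sqrt(67) (c = I*sqrt(67) - 16 = -16 + I*sqrt(67) ≈ -16.0 + 8.1853*I)
(a(1) + 79)*c = (2*1 + 79)*(-16 + I*sqrt(67)) = (2 + 79)*(-16 + I*sqrt(67)) = 81*(-16 + I*sqrt(67)) = -1296 + 81*I*sqrt(67)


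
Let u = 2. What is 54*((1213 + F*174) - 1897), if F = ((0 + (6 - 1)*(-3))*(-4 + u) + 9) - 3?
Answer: 301320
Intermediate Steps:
F = 36 (F = ((0 + (6 - 1)*(-3))*(-4 + 2) + 9) - 3 = ((0 + 5*(-3))*(-2) + 9) - 3 = ((0 - 15)*(-2) + 9) - 3 = (-15*(-2) + 9) - 3 = (30 + 9) - 3 = 39 - 3 = 36)
54*((1213 + F*174) - 1897) = 54*((1213 + 36*174) - 1897) = 54*((1213 + 6264) - 1897) = 54*(7477 - 1897) = 54*5580 = 301320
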